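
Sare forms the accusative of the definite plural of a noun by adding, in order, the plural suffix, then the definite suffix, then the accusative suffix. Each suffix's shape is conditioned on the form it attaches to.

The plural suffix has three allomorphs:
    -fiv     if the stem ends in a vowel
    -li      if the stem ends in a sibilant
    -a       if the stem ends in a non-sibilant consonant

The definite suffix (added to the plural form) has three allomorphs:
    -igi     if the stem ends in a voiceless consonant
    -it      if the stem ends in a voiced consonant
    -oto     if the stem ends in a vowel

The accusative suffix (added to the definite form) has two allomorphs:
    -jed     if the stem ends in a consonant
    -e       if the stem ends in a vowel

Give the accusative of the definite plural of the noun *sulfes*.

sulfesliotoe

The final sound of *sulfes* is /s/, which is a sibilant, so the plural suffix is -li, giving *sulfesli*.
The plural form *sulfesli* — final sound /i/ (a vowel) → -oto → *sulfeslioto*.
Since the final sound of the definite form *sulfeslioto* is /o/ (a vowel), it takes -e, giving *sulfesliotoe*.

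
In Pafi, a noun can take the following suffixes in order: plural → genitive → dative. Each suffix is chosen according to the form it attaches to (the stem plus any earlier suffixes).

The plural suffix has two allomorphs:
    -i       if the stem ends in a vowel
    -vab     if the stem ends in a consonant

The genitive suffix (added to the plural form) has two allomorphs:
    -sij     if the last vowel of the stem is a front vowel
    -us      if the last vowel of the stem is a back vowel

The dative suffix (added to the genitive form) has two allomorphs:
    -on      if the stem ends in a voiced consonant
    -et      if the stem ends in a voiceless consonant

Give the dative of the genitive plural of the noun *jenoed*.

jenoedvabuset

*jenoed*: final sound = /d/, a consonant → -vab → *jenoedvab*.
The plural form *jenoedvab*: last vowel = /a/, a back vowel → -us → *jenoedvabus*.
The genitive form *jenoedvabus* — final consonant /s/ (voiceless) → -et → *jenoedvabuset*.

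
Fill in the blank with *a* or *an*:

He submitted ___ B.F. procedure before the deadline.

The indefinite article is chosen by the initial *sound* of the following word, not its spelling.
The initialism *B.F.* is read letter by letter; the first letter, B, is pronounced /biː/, which begins with a consonant sound.
So the article is *a*: He submitted a B.F. procedure before the deadline.

a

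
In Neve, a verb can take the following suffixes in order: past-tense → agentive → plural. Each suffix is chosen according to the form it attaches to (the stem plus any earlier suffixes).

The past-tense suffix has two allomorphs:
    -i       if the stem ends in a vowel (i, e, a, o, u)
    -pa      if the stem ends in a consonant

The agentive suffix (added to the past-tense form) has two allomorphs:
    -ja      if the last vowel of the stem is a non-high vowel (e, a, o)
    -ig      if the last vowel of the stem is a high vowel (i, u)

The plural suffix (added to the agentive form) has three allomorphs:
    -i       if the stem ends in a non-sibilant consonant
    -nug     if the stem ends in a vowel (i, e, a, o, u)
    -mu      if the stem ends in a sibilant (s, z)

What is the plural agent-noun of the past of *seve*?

Since the final sound of *seve* is /e/ (a vowel), it takes -i, giving *sevei*.
The last vowel of the past-tense form *sevei* is /i/, which is a high vowel, so the agentive suffix is -ig, giving *seveiig*.
The final sound of the agentive form *seveiig* is /g/, which is a non-sibilant consonant, so the plural suffix is -i, giving *seveiigi*.

seveiigi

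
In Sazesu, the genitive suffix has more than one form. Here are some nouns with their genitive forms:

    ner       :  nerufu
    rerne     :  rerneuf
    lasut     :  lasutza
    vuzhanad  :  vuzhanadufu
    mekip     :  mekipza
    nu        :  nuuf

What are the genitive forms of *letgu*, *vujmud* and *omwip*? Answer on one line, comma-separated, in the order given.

The suffix is conditioned by the final sound: -za when the stem ends in a voiceless consonant (*lasut*, *mekip*); -ufu when the stem ends in a voiced consonant (*ner*, *vuzhanad*); -uf when the stem ends in a vowel (*rerne*, *nu*).
*letgu* — final sound /u/ (a vowel) → -uf → *letguuf*.
The final sound of *vujmud* is /d/, which is a voiced consonant, so the suffix is -ufu, giving *vujmudufu*.
*omwip* — final sound /p/ (a voiceless consonant) → -za → *omwipza*.

letguuf, vujmudufu, omwipza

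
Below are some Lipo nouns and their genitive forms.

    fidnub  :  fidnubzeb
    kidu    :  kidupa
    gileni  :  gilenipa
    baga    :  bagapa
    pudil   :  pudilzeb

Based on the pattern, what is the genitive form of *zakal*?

Looking at the final sound of each stem: -zeb when the stem ends in a consonant (*fidnub*, *pudil*); -pa when the stem ends in a vowel (*kidu*, *gileni*, *baga*).
Since the final sound of *zakal* is /l/ (a consonant), it takes -zeb, giving *zakalzeb*.

zakalzeb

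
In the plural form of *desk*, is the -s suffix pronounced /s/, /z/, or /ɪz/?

The stem *desk* ends in a voiceless non-sibilant consonant.
The plural suffix surfaces as /ɪz/ after sibilants, /s/ after other voiceless consonants, and /z/ after other voiced sounds.
So the plural -s on *desk* is pronounced /s/.

/s/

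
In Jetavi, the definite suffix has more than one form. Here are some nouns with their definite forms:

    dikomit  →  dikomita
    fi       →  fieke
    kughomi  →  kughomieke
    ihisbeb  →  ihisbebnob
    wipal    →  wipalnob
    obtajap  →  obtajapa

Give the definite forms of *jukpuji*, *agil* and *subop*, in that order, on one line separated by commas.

The alternation tracks the final sound of the stem — -a when the stem ends in a voiceless consonant (*dikomit*, *obtajap*); -nob when the stem ends in a voiced consonant (*ihisbeb*, *wipal*); -eke when the stem ends in a vowel (*fi*, *kughomi*).
Since the final sound of *jukpuji* is /i/ (a vowel), it takes -eke, giving *jukpujieke*.
*agil*: final sound = /l/, a voiced consonant → -nob → *agilnob*.
*subop* — final sound /p/ (a voiceless consonant) → -a → *subopa*.

jukpujieke, agilnob, subopa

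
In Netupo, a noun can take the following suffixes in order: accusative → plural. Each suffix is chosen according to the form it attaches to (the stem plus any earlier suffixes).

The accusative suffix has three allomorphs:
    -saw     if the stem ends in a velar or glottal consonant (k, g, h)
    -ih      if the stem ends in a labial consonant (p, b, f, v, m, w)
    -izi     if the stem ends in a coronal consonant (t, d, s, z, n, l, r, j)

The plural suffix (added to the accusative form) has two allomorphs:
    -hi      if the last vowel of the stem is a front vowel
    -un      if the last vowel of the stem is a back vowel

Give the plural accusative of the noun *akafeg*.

The final consonant of *akafeg* is /g/, which is velar/glottal, so the accusative suffix is -saw, giving *akafegsaw*.
The accusative form *akafegsaw*: last vowel = /a/, a back vowel → -un → *akafegsawun*.

akafegsawun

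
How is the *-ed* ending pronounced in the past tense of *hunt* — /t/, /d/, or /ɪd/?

/ɪd/

The stem *hunt* ends in /t/ or /d/.
The -ed suffix is realized as /ɪd/ after /t, d/; as /t/ after other voiceless consonants; and as /d/ after other voiced sounds.
So -ed on *hunt* is pronounced /ɪd/.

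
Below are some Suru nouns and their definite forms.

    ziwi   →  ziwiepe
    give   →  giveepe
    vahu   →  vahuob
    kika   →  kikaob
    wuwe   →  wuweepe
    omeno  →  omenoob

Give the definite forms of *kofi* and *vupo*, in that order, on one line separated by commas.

The alternation tracks the last vowel of the stem — -epe when the last vowel of the stem is a front vowel (*ziwi*, *give*, *wuwe*); -ob when the last vowel of the stem is a back vowel (*vahu*, *kika*, *omeno*).
The last vowel of *kofi* is /i/, which is a front vowel, so the suffix is -epe, giving *kofiepe*.
*vupo*: last vowel = /o/, a back vowel → -ob → *vupoob*.

kofiepe, vupoob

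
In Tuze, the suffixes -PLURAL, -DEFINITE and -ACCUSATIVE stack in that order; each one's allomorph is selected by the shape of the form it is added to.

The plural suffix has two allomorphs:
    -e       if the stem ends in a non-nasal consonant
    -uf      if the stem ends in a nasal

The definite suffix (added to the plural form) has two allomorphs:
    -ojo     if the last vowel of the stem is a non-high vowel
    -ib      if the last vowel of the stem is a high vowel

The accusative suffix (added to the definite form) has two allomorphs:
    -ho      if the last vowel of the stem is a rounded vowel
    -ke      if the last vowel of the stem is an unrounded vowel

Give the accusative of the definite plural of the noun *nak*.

nakeojoho

Since the final consonant of *nak* is /k/ (non-nasal), it takes -e, giving *nake*.
Since the last vowel of the plural form *nake* is /e/ (a non-high vowel), it takes -ojo, giving *nakeojo*.
Since the last vowel of the definite form *nakeojo* is /o/ (a rounded vowel), it takes -ho, giving *nakeojoho*.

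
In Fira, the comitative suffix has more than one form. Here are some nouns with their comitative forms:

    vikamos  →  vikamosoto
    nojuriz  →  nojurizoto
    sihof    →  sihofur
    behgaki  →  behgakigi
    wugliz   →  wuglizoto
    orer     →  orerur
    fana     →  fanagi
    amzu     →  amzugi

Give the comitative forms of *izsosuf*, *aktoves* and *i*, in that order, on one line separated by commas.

The suffix is conditioned by the final sound: -oto when the stem ends in a sibilant (*vikamos*, *nojuriz*, *wugliz*); -ur when the stem ends in a non-sibilant consonant (*sihof*, *orer*); -gi when the stem ends in a vowel (*behgaki*, *fana*, *amzu*).
Since the final sound of *izsosuf* is /f/ (a non-sibilant consonant), it takes -ur, giving *izsosufur*.
Since the final sound of *aktoves* is /s/ (a sibilant), it takes -oto, giving *aktovesoto*.
*i* — final sound /i/ (a vowel) → -gi → *igi*.

izsosufur, aktovesoto, igi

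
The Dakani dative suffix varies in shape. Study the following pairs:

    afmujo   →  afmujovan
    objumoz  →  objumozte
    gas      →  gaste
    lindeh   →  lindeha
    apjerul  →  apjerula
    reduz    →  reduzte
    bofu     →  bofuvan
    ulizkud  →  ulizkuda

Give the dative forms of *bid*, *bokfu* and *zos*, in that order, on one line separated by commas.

The pattern is sibilance of the final sound: -te when the stem ends in a sibilant (*objumoz*, *gas*, *reduz*); -a when the stem ends in a non-sibilant consonant (*lindeh*, *apjerul*, *ulizkud*); -van when the stem ends in a vowel (*afmujo*, *bofu*).
*bid* — final sound /d/ (a non-sibilant consonant) → -a → *bida*.
The final sound of *bokfu* is /u/, which is a vowel, so the suffix is -van, giving *bokfuvan*.
The final sound of *zos* is /s/, which is a sibilant, so the suffix is -te, giving *zoste*.

bida, bokfuvan, zoste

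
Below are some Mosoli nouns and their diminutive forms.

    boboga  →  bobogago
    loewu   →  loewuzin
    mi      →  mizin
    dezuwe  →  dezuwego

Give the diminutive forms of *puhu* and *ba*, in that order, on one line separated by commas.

puhuzin, bago

Looking at the last vowel of each stem: -zin when the last vowel of the stem is a high vowel (*loewu*, *mi*); -go when the last vowel of the stem is a non-high vowel (*boboga*, *dezuwe*).
*puhu*: last vowel = /u/, a high vowel → -zin → *puhuzin*.
The last vowel of *ba* is /a/, which is a non-high vowel, so the suffix is -go, giving *bago*.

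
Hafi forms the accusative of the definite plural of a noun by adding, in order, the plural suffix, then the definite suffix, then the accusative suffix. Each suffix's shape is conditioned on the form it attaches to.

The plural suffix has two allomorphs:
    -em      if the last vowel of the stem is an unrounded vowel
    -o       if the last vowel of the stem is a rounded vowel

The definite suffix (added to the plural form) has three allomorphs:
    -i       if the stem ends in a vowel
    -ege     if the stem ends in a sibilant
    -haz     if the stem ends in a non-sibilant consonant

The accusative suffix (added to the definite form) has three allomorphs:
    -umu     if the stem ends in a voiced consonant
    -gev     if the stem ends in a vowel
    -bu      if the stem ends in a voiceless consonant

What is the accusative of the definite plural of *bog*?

Since the last vowel of *bog* is /o/ (a rounded vowel), it takes -o, giving *bogo*.
Since the final sound of the plural form *bogo* is /o/ (a vowel), it takes -i, giving *bogoi*.
The definite form *bogoi*: final sound = /i/, a vowel → -gev → *bogoigev*.

bogoigev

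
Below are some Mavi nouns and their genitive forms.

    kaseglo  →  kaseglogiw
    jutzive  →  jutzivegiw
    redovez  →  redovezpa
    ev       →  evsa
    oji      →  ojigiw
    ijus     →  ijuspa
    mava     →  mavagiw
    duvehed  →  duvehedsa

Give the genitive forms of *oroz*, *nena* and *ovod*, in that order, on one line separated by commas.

orozpa, nenagiw, ovodsa

The pattern is sibilance of the final sound: -pa when the stem ends in a sibilant (*redovez*, *ijus*); -sa when the stem ends in a non-sibilant consonant (*ev*, *duvehed*); -giw when the stem ends in a vowel (*kaseglo*, *jutzive*, *oji*, *mava*).
*oroz* — final sound /z/ (a sibilant) → -pa → *orozpa*.
The final sound of *nena* is /a/, which is a vowel, so the suffix is -giw, giving *nenagiw*.
The final sound of *ovod* is /d/, which is a non-sibilant consonant, so the suffix is -sa, giving *ovodsa*.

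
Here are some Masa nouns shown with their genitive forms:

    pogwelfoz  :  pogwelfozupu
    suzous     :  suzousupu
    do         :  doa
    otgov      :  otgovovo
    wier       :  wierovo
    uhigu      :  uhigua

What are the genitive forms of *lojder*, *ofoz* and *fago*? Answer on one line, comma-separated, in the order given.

lojderovo, ofozupu, fagoa

The suffix is conditioned by the final sound: -upu when the stem ends in a sibilant (*pogwelfoz*, *suzous*); -ovo when the stem ends in a non-sibilant consonant (*otgov*, *wier*); -a when the stem ends in a vowel (*do*, *uhigu*).
*lojder* — final sound /r/ (a non-sibilant consonant) → -ovo → *lojderovo*.
The final sound of *ofoz* is /z/, which is a sibilant, so the suffix is -upu, giving *ofozupu*.
*fago*: final sound = /o/, a vowel → -a → *fagoa*.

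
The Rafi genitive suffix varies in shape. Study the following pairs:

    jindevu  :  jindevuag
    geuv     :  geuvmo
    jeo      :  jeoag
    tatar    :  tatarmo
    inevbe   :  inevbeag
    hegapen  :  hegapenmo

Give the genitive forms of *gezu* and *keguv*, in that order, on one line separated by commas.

gezuag, keguvmo

Looking at the final sound of each stem: -mo when the stem ends in a consonant (*geuv*, *tatar*, *hegapen*); -ag when the stem ends in a vowel (*jindevu*, *jeo*, *inevbe*).
*gezu*: final sound = /u/, a vowel → -ag → *gezuag*.
*keguv* — final sound /v/ (a consonant) → -mo → *keguvmo*.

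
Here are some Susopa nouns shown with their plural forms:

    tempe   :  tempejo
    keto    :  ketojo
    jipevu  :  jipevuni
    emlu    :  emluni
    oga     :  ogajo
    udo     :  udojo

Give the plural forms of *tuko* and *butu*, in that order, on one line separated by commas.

tukojo, butuni

The suffix is conditioned by the last vowel: -ni when the last vowel of the stem is a high vowel (*jipevu*, *emlu*); -jo when the last vowel of the stem is a non-high vowel (*tempe*, *keto*, *oga*, *udo*).
*tuko* — last vowel /o/ (a non-high vowel) → -jo → *tukojo*.
*butu*: last vowel = /u/, a high vowel → -ni → *butuni*.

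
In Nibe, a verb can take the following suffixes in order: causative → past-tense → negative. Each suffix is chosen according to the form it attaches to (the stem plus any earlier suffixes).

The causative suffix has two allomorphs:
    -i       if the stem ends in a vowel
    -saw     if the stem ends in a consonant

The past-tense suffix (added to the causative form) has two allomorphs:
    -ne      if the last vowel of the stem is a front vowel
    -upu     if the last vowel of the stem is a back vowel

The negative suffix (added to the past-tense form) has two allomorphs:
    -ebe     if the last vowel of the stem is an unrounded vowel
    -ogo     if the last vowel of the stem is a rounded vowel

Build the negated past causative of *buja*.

bujaineebe

*buja*: final sound = /a/, a vowel → -i → *bujai*.
The causative form *bujai* — last vowel /i/ (a front vowel) → -ne → *bujaine*.
Since the last vowel of the past-tense form *bujaine* is /e/ (an unrounded vowel), it takes -ebe, giving *bujaineebe*.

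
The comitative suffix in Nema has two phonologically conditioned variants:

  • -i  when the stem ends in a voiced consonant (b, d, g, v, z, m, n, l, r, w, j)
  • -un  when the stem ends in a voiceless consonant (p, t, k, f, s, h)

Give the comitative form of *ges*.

gesun

*ges*: final consonant = /s/, voiceless → -un → *gesun*.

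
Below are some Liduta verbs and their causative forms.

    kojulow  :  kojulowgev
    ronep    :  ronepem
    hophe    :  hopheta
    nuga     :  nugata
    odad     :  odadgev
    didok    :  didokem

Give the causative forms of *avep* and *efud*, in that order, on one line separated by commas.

avepem, efudgev

The pattern is voicing of the final sound: -em when the stem ends in a voiceless consonant (*ronep*, *didok*); -gev when the stem ends in a voiced consonant (*kojulow*, *odad*); -ta when the stem ends in a vowel (*hophe*, *nuga*).
*avep*: final sound = /p/, a voiceless consonant → -em → *avepem*.
*efud*: final sound = /d/, a voiced consonant → -gev → *efudgev*.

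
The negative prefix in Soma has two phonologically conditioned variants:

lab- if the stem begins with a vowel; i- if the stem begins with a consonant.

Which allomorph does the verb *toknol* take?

Since the first sound of *toknol* is /t/ (a consonant), it takes i-.

i-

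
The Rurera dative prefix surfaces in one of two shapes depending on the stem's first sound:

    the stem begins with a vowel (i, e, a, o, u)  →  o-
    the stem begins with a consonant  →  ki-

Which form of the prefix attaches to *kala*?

*kala*: first sound = /k/, a consonant → ki-.

ki-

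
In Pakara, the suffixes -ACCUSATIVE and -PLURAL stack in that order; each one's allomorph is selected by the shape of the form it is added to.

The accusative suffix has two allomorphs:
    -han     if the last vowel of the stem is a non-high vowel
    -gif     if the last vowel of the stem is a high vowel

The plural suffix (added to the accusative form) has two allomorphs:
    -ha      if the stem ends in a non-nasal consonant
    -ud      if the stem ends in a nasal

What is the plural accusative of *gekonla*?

gekonlahanud

*gekonla*: last vowel = /a/, a non-high vowel → -han → *gekonlahan*.
The accusative form *gekonlahan* — final consonant /n/ (a nasal) → -ud → *gekonlahanud*.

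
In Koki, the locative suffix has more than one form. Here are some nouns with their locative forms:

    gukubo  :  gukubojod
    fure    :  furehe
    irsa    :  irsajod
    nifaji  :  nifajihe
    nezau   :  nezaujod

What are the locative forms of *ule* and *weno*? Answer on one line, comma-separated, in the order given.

The alternation tracks the last vowel of the stem — -he when the last vowel of the stem is a front vowel (*fure*, *nifaji*); -jod when the last vowel of the stem is a back vowel (*gukubo*, *irsa*, *nezau*).
The last vowel of *ule* is /e/, which is a front vowel, so the suffix is -he, giving *ulehe*.
*weno* — last vowel /o/ (a back vowel) → -jod → *wenojod*.

ulehe, wenojod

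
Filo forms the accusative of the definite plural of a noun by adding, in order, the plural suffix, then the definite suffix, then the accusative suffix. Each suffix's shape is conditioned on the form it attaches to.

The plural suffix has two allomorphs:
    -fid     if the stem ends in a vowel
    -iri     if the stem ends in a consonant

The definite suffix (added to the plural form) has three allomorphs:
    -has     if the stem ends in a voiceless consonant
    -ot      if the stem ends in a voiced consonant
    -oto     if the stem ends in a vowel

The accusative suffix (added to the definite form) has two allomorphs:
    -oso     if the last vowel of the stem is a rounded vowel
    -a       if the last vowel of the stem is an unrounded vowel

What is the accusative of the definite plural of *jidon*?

*jidon*: final sound = /n/, a consonant → -iri → *jidoniri*.
The plural form *jidoniri* — final sound /i/ (a vowel) → -oto → *jidonirioto*.
The last vowel of the definite form *jidonirioto* is /o/, which is a rounded vowel, so the accusative suffix is -oso, giving *jidoniriotooso*.

jidoniriotooso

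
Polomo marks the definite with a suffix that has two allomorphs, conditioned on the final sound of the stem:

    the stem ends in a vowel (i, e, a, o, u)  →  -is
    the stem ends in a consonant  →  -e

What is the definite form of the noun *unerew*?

unerewe

The final sound of *unerew* is /w/, which is a consonant, so the suffix is -e, giving *unerewe*.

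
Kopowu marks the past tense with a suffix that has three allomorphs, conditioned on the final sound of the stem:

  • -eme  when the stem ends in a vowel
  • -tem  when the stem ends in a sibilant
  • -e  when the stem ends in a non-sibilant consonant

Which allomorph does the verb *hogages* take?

-tem

Since the final sound of *hogages* is /s/ (a sibilant), it takes -tem.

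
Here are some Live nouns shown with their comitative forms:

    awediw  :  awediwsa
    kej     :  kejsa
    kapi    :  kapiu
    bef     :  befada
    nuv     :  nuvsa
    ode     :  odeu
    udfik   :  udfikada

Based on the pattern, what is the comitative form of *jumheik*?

jumheikada

Looking at the final sound of each stem: -ada when the stem ends in a voiceless consonant (*bef*, *udfik*); -sa when the stem ends in a voiced consonant (*awediw*, *kej*, *nuv*); -u when the stem ends in a vowel (*kapi*, *ode*).
The final sound of *jumheik* is /k/, which is a voiceless consonant, so the suffix is -ada, giving *jumheikada*.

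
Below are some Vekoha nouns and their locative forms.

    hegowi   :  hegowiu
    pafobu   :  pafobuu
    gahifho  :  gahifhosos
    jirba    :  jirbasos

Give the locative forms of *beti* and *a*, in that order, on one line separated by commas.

betiu, asos

The suffix is conditioned by the last vowel: -u when the last vowel of the stem is a high vowel (*hegowi*, *pafobu*); -sos when the last vowel of the stem is a non-high vowel (*gahifho*, *jirba*).
*beti* — last vowel /i/ (a high vowel) → -u → *betiu*.
*a* — last vowel /a/ (a non-high vowel) → -sos → *asos*.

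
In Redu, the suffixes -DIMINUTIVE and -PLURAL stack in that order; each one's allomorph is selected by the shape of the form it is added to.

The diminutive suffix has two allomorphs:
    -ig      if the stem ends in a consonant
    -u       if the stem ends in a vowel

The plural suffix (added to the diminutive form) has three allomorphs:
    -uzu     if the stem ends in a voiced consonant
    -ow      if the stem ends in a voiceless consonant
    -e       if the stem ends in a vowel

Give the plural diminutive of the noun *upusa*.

*upusa* — final sound /a/ (a vowel) → -u → *upusau*.
The diminutive form *upusau*: final sound = /u/, a vowel → -e → *upusaue*.

upusaue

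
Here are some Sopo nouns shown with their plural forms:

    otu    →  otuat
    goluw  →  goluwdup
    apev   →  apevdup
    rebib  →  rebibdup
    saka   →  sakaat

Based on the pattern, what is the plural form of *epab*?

epabdup

The suffix is conditioned by the final sound: -dup when the stem ends in a consonant (*goluw*, *apev*, *rebib*); -at when the stem ends in a vowel (*otu*, *saka*).
*epab* — final sound /b/ (a consonant) → -dup → *epabdup*.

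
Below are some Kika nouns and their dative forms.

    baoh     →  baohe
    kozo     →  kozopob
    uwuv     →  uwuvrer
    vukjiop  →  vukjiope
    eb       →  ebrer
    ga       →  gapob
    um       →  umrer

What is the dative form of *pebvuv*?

pebvuvrer

The suffix is conditioned by the final sound: -e when the stem ends in a voiceless consonant (*baoh*, *vukjiop*); -rer when the stem ends in a voiced consonant (*uwuv*, *eb*, *um*); -pob when the stem ends in a vowel (*kozo*, *ga*).
*pebvuv*: final sound = /v/, a voiced consonant → -rer → *pebvuvrer*.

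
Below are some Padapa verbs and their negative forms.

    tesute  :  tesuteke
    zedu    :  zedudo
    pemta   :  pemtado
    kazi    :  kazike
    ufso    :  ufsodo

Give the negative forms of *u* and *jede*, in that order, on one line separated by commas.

The suffix is conditioned by the last vowel: -ke when the last vowel of the stem is a front vowel (*tesute*, *kazi*); -do when the last vowel of the stem is a back vowel (*zedu*, *pemta*, *ufso*).
Since the last vowel of *u* is /u/ (a back vowel), it takes -do, giving *udo*.
Since the last vowel of *jede* is /e/ (a front vowel), it takes -ke, giving *jedeke*.

udo, jedeke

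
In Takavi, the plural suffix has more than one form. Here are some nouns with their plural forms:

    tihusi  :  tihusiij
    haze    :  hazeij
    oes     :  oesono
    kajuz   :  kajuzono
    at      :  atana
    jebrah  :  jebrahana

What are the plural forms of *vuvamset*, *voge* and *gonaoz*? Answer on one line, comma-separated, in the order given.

The suffix is conditioned by the final sound: -ono when the stem ends in a sibilant (*oes*, *kajuz*); -ana when the stem ends in a non-sibilant consonant (*at*, *jebrah*); -ij when the stem ends in a vowel (*tihusi*, *haze*).
*vuvamset*: final sound = /t/, a non-sibilant consonant → -ana → *vuvamsetana*.
*voge*: final sound = /e/, a vowel → -ij → *vogeij*.
The final sound of *gonaoz* is /z/, which is a sibilant, so the suffix is -ono, giving *gonaozono*.

vuvamsetana, vogeij, gonaozono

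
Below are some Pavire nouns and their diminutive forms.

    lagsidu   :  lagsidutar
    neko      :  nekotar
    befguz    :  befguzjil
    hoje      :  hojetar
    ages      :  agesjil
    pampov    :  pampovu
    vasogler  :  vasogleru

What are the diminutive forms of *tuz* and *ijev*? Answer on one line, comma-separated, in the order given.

tuzjil, ijevu

The alternation tracks the final sound of the stem — -jil when the stem ends in a sibilant (*befguz*, *ages*); -u when the stem ends in a non-sibilant consonant (*pampov*, *vasogler*); -tar when the stem ends in a vowel (*lagsidu*, *neko*, *hoje*).
*tuz*: final sound = /z/, a sibilant → -jil → *tuzjil*.
The final sound of *ijev* is /v/, which is a non-sibilant consonant, so the suffix is -u, giving *ijevu*.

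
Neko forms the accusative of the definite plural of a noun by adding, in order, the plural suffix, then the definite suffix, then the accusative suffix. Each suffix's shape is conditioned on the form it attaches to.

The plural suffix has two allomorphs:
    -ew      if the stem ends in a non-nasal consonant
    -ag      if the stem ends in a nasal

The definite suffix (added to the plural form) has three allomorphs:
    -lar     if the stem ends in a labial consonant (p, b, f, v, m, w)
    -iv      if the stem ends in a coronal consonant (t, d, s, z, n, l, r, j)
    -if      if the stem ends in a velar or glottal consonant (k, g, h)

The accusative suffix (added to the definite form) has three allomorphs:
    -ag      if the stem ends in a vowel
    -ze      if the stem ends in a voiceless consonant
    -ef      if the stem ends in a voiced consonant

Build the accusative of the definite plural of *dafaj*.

dafajewlaref

The final consonant of *dafaj* is /j/, which is non-nasal, so the plural suffix is -ew, giving *dafajew*.
The plural form *dafajew*: final consonant = /w/, labial → -lar → *dafajewlar*.
The definite form *dafajewlar* — final sound /r/ (a voiced consonant) → -ef → *dafajewlaref*.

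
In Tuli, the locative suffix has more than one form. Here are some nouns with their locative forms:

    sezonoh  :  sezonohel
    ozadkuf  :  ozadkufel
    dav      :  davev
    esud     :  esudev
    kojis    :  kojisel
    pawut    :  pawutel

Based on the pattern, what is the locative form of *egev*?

The pattern is voicing of the final consonant: -el when the stem ends in a voiceless consonant (*sezonoh*, *ozadkuf*, *kojis*, *pawut*); -ev when the stem ends in a voiced consonant (*dav*, *esud*).
Since the final consonant of *egev* is /v/ (voiced), it takes -ev, giving *egevev*.

egevev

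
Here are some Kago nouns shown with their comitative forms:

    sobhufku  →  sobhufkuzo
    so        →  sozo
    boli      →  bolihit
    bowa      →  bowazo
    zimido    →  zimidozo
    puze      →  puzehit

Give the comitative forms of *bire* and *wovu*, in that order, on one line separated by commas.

The pattern is front/back vowel harmony: -hit when the last vowel of the stem is a front vowel (*boli*, *puze*); -zo when the last vowel of the stem is a back vowel (*sobhufku*, *so*, *bowa*, *zimido*).
*bire* — last vowel /e/ (a front vowel) → -hit → *birehit*.
Since the last vowel of *wovu* is /u/ (a back vowel), it takes -zo, giving *wovuzo*.

birehit, wovuzo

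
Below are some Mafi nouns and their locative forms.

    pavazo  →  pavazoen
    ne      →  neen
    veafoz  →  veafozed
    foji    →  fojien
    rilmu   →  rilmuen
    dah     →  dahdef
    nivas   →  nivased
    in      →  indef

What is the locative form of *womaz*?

The pattern is sibilance of the final sound: -ed when the stem ends in a sibilant (*veafoz*, *nivas*); -def when the stem ends in a non-sibilant consonant (*dah*, *in*); -en when the stem ends in a vowel (*pavazo*, *ne*, *foji*, *rilmu*).
*womaz*: final sound = /z/, a sibilant → -ed → *womazed*.

womazed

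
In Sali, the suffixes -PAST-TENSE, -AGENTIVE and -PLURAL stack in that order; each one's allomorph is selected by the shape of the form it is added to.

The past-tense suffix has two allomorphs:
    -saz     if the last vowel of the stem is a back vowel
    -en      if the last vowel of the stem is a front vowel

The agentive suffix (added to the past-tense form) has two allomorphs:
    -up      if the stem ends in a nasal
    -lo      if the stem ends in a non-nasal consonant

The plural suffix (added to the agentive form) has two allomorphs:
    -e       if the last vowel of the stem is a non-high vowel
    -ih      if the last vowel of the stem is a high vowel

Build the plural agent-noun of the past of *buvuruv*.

buvuruvsazloe

Since the last vowel of *buvuruv* is /u/ (a back vowel), it takes -saz, giving *buvuruvsaz*.
The final consonant of the past-tense form *buvuruvsaz* is /z/, which is non-nasal, so the agentive suffix is -lo, giving *buvuruvsazlo*.
Since the last vowel of the agentive form *buvuruvsazlo* is /o/ (a non-high vowel), it takes -e, giving *buvuruvsazloe*.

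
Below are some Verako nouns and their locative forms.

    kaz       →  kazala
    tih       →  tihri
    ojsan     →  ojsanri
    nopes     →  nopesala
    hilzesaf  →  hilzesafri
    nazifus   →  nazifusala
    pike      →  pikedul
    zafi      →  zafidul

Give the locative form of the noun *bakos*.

Looking at the final sound of each stem: -ala when the stem ends in a sibilant (*kaz*, *nopes*, *nazifus*); -ri when the stem ends in a non-sibilant consonant (*tih*, *ojsan*, *hilzesaf*); -dul when the stem ends in a vowel (*pike*, *zafi*).
The final sound of *bakos* is /s/, which is a sibilant, so the suffix is -ala, giving *bakosala*.

bakosala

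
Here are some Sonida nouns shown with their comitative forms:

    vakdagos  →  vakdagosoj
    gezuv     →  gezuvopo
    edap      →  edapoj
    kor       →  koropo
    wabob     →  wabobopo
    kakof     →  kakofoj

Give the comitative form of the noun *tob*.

tobopo

The alternation tracks the final consonant of the stem — -oj when the stem ends in a voiceless consonant (*vakdagos*, *edap*, *kakof*); -opo when the stem ends in a voiced consonant (*gezuv*, *kor*, *wabob*).
Since the final consonant of *tob* is /b/ (voiced), it takes -opo, giving *tobopo*.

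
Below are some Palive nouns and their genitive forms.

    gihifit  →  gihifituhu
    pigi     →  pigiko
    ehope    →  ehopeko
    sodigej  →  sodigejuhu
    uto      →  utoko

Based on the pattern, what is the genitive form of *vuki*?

vukiko

The alternation tracks the final sound of the stem — -uhu when the stem ends in a consonant (*gihifit*, *sodigej*); -ko when the stem ends in a vowel (*pigi*, *ehope*, *uto*).
The final sound of *vuki* is /i/, which is a vowel, so the suffix is -ko, giving *vukiko*.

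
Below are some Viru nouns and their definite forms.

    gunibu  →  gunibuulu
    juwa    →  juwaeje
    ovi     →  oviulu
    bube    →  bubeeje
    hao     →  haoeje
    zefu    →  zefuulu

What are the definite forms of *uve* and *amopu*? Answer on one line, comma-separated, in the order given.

uveeje, amopuulu

The suffix is conditioned by the last vowel: -ulu when the last vowel of the stem is a high vowel (*gunibu*, *ovi*, *zefu*); -eje when the last vowel of the stem is a non-high vowel (*juwa*, *bube*, *hao*).
*uve* — last vowel /e/ (a non-high vowel) → -eje → *uveeje*.
*amopu* — last vowel /u/ (a high vowel) → -ulu → *amopuulu*.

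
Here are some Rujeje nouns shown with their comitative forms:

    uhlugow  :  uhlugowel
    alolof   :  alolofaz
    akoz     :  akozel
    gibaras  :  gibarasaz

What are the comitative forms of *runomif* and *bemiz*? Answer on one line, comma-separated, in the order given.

The suffix is conditioned by the final consonant: -az when the stem ends in a voiceless consonant (*alolof*, *gibaras*); -el when the stem ends in a voiced consonant (*uhlugow*, *akoz*).
Since the final consonant of *runomif* is /f/ (voiceless), it takes -az, giving *runomifaz*.
The final consonant of *bemiz* is /z/, which is voiced, so the suffix is -el, giving *bemizel*.

runomifaz, bemizel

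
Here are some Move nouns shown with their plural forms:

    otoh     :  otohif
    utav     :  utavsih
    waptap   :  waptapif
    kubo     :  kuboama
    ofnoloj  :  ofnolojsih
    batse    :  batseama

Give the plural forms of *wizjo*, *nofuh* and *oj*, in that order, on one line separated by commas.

The suffix is conditioned by the final sound: -if when the stem ends in a voiceless consonant (*otoh*, *waptap*); -sih when the stem ends in a voiced consonant (*utav*, *ofnoloj*); -ama when the stem ends in a vowel (*kubo*, *batse*).
*wizjo*: final sound = /o/, a vowel → -ama → *wizjoama*.
*nofuh* — final sound /h/ (a voiceless consonant) → -if → *nofuhif*.
*oj* — final sound /j/ (a voiced consonant) → -sih → *ojsih*.

wizjoama, nofuhif, ojsih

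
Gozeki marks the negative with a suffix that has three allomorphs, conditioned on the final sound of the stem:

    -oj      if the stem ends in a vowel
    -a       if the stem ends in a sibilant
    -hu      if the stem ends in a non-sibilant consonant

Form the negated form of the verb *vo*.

vooj

The final sound of *vo* is /o/, which is a vowel, so the suffix is -oj, giving *vooj*.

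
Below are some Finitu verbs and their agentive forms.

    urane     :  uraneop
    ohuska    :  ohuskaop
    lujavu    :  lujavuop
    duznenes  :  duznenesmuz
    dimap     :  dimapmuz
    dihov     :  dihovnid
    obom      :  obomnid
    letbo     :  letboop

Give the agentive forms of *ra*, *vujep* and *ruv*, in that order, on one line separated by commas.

The pattern is voicing of the final sound: -muz when the stem ends in a voiceless consonant (*duznenes*, *dimap*); -nid when the stem ends in a voiced consonant (*dihov*, *obom*); -op when the stem ends in a vowel (*urane*, *ohuska*, *lujavu*, *letbo*).
Since the final sound of *ra* is /a/ (a vowel), it takes -op, giving *raop*.
The final sound of *vujep* is /p/, which is a voiceless consonant, so the suffix is -muz, giving *vujepmuz*.
*ruv* — final sound /v/ (a voiced consonant) → -nid → *ruvnid*.

raop, vujepmuz, ruvnid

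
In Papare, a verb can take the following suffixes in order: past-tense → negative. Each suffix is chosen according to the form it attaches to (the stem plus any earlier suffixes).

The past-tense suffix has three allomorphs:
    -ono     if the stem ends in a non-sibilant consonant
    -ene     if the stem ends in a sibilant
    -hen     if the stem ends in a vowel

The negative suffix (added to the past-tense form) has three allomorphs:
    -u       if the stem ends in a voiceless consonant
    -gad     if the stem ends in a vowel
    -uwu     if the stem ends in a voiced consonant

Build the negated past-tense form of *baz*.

bazenegad

The final sound of *baz* is /z/, which is a sibilant, so the past-tense suffix is -ene, giving *bazene*.
The past-tense form *bazene*: final sound = /e/, a vowel → -gad → *bazenegad*.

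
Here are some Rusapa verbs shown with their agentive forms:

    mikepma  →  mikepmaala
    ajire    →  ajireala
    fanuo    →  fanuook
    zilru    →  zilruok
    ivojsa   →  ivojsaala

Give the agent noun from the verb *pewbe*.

pewbeala

The alternation tracks the last vowel of the stem — -ok when the last vowel of the stem is a rounded vowel (*fanuo*, *zilru*); -ala when the last vowel of the stem is an unrounded vowel (*mikepma*, *ajire*, *ivojsa*).
*pewbe* — last vowel /e/ (an unrounded vowel) → -ala → *pewbeala*.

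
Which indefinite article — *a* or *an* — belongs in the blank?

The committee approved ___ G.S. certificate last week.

a

The indefinite article is chosen by the initial *sound* of the following word, not its spelling.
The initialism *G.S.* is read letter by letter; the first letter, G, is pronounced /dʒiː/, which begins with a consonant sound.
So the article is *a*: The committee approved a G.S. certificate last week.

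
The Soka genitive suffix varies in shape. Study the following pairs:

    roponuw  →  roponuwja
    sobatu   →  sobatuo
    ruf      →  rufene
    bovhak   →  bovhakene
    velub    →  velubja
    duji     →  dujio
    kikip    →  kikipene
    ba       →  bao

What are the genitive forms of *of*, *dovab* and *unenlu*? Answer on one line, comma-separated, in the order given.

ofene, dovabja, unenluo

Looking at the final sound of each stem: -ene when the stem ends in a voiceless consonant (*ruf*, *bovhak*, *kikip*); -ja when the stem ends in a voiced consonant (*roponuw*, *velub*); -o when the stem ends in a vowel (*sobatu*, *duji*, *ba*).
*of*: final sound = /f/, a voiceless consonant → -ene → *ofene*.
The final sound of *dovab* is /b/, which is a voiced consonant, so the suffix is -ja, giving *dovabja*.
Since the final sound of *unenlu* is /u/ (a vowel), it takes -o, giving *unenluo*.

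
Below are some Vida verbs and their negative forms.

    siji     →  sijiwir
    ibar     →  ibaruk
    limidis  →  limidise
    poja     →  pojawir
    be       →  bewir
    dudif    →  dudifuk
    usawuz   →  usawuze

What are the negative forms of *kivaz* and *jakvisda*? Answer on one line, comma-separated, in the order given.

kivaze, jakvisdawir

Looking at the final sound of each stem: -e when the stem ends in a sibilant (*limidis*, *usawuz*); -uk when the stem ends in a non-sibilant consonant (*ibar*, *dudif*); -wir when the stem ends in a vowel (*siji*, *poja*, *be*).
*kivaz*: final sound = /z/, a sibilant → -e → *kivaze*.
Since the final sound of *jakvisda* is /a/ (a vowel), it takes -wir, giving *jakvisdawir*.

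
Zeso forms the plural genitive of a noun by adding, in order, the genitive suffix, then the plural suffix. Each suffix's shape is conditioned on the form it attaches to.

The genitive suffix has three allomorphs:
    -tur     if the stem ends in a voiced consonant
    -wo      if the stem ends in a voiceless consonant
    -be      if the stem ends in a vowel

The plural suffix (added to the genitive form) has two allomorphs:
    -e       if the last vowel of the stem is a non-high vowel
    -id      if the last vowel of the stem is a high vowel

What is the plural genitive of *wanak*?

wanakwoe

Since the final sound of *wanak* is /k/ (a voiceless consonant), it takes -wo, giving *wanakwo*.
Since the last vowel of the genitive form *wanakwo* is /o/ (a non-high vowel), it takes -e, giving *wanakwoe*.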